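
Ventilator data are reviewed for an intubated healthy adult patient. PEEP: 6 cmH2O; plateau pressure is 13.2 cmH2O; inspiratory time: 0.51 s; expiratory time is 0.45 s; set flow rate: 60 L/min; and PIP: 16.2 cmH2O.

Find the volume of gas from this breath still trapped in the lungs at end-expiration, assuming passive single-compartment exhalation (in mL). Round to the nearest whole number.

Flow: 60 L/min ÷ 60 = 1 L/s.
Vt = flow × Ti = 1 L/s × 0.51 s × 1000 mL/L = 510.0 mL.
R = (PIP − Pplat)/V̇ = (16.2 − 13.2) / 1 = 3.0/1 = 3.0 cmH2O·s/L.
C = Vt/(Pplat − PEEP) = 510.0 / (13.2 − 6) = 510.0/7.2 = 70.833 mL/cmH2O.
τ = R × C = 3.0 × 0.07083 L/cmH2O = 0.2125 s.
Fraction remaining = e^(−Te/τ) = e^(−0.45/0.2125) = 0.1203.
Trapped volume = 510.0 × 0.1203 = 61.353 mL.

61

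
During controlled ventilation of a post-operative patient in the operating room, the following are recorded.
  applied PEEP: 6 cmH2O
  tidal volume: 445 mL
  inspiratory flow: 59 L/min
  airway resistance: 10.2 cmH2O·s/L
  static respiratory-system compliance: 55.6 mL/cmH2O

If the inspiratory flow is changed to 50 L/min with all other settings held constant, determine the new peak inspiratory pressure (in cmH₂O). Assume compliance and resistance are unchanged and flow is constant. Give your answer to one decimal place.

22.5

Flow: 59 L/min ÷ 60 = 0.9833 L/s.
New flow: 50 L/min ÷ 60 = 0.8333 L/s.
PIP = Vt/C + R·V̇ + PEEP (constant-flow equation of motion).
Only the resistive term changes: ΔPIP = R × ΔV̇ = 10.2 × (0.8333 − 0.9833) = 10.2 × -0.15 = -1.53 cmH2O.
Original PIP = 445/55.6 + 10.2×0.9833 + 6 = 24.033 cmH2O; new PIP = 24.033 + (-1.53) = 22.503 cmH2O.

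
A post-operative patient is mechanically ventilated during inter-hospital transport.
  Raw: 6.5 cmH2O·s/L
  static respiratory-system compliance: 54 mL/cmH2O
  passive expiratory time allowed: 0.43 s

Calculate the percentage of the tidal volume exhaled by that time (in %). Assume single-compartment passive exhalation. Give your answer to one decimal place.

70.6

τ = R × C = 6.5 × 54 mL/cmH2O = 6.5 × 0.054 L/cmH2O = 0.351 s.
Passive exhalation: V(t)/V₀ = e^(−t/τ) = e^(−0.43/0.351) = 0.2937.
Fraction exhaled = 1 − 0.2937 = 0.7063 → 70.63%.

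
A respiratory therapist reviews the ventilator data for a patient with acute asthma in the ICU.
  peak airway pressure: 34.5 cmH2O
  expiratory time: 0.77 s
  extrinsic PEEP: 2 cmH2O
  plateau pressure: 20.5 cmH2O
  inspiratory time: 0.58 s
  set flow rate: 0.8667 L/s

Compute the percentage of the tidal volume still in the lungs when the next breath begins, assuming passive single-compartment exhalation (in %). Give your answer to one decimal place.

Vt = flow × Ti = 0.8667 L/s × 0.58 s × 1000 mL/L = 502.69 mL.
R = (PIP − Pplat)/V̇ = (34.5 − 20.5) / 0.8667 = 14.0/0.8667 = 16.153 cmH2O·s/L.
C = Vt/(Pplat − PEEP) = 502.69 / (20.5 − 2) = 502.69/18.5 = 27.172 mL/cmH2O.
τ = R × C = 16.153 × 0.02717 L/cmH2O = 0.4389 s.
Fraction remaining at end-expiration = e^(−Te/τ) = e^(−0.77/0.4389) = 0.173 → 17.3%.

17.3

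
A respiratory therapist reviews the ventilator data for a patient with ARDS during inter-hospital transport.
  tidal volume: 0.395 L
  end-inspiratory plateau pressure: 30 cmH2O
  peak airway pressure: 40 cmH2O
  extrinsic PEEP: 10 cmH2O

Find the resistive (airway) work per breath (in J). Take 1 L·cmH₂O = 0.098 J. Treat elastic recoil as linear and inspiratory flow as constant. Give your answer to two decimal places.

0.39

With constant inspiratory flow the resistive pressure is constant at PIP − Pplat = 40 − 30 = 10.0 cmH2O, so resistive work = 10.0 × 0.395 = 3.95 L·cmH2O.
× 0.098 J/(L·cmH2O) → 0.3871 J.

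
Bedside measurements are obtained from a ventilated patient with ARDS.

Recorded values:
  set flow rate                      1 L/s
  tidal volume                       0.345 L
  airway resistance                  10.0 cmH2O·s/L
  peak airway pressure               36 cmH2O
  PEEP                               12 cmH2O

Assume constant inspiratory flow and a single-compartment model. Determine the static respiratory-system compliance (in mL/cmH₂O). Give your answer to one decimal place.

Equation of motion (constant flow): PIP = Vt/C + R·V̇ + PEEP.
Vt/C = PIP − R·V̇ − PEEP = 36 − 10.0×1 − 12 = 36 − 10.0 − 12 = 14.0 cmH2O.
C = Vt / 14.0 = 345 / 14.0 = 24.643 mL/cmH2O.

24.6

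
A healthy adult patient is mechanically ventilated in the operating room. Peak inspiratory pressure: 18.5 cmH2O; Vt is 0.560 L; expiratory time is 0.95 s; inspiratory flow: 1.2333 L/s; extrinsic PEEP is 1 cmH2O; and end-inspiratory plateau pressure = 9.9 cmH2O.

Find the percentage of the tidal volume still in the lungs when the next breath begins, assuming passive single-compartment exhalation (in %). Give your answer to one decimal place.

11.5

R = (PIP − Pplat)/V̇ = (18.5 − 9.9) / 1.2333 = 8.6/1.2333 = 6.973 cmH2O·s/L.
C = Vt/(Pplat − PEEP) = 560.0 / (9.9 − 1) = 560.0/8.9 = 62.921 mL/cmH2O.
τ = R × C = 6.973 × 0.06292 L/cmH2O = 0.4387 s.
Fraction remaining at end-expiration = e^(−Te/τ) = e^(−0.95/0.4387) = 0.1147 → 11.47%.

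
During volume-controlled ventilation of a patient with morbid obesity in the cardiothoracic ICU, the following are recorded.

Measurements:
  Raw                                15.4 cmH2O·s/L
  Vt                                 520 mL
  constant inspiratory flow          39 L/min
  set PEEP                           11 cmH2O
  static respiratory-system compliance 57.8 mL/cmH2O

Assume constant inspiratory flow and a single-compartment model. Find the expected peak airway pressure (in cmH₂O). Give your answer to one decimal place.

30.0

Flow: 39 L/min ÷ 60 = 0.65 L/s.
Equation of motion (constant flow): PIP = Vt/C + R·V̇ + PEEP.
PIP = 520/57.8 + 15.4×0.65 + 11 = 8.997 + 10.01 + 11 = 30.007 cmH2O.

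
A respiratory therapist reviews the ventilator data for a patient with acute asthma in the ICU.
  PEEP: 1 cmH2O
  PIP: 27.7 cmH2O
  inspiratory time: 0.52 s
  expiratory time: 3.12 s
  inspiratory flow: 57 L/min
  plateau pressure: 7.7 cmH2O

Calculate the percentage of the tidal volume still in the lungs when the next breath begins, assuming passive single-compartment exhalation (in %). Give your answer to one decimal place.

13.4

Flow: 57 L/min ÷ 60 = 0.95 L/s.
Vt = flow × Ti = 0.95 L/s × 0.52 s × 1000 mL/L = 494.0 mL.
R = (PIP − Pplat)/V̇ = (27.7 − 7.7) / 0.95 = 20.0/0.95 = 21.053 cmH2O·s/L.
C = Vt/(Pplat − PEEP) = 494.0 / (7.7 − 1) = 494.0/6.7 = 73.731 mL/cmH2O.
τ = R × C = 21.053 × 0.07373 L/cmH2O = 1.552 s.
Fraction remaining at end-expiration = e^(−Te/τ) = e^(−3.12/1.552) = 0.1339 → 13.39%.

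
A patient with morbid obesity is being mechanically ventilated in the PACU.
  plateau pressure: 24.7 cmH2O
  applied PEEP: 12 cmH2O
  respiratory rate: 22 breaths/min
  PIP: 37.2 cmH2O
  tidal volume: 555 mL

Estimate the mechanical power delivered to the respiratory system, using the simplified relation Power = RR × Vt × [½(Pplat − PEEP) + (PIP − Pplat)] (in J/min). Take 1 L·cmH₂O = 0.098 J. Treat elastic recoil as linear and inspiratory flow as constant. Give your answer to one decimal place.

Per-breath work = Vt × [½(Pplat−PEEP) + (PIP−Pplat)] = 0.555 × [0.5×12.7 + 12.5] = 0.555 × 18.85 = 10.462 L·cmH2O.
Power = 22 × 10.462 = 230.16 L·cmH2O/min.
× 0.098 J/(L·cmH2O) → 22.556 J/min.

22.6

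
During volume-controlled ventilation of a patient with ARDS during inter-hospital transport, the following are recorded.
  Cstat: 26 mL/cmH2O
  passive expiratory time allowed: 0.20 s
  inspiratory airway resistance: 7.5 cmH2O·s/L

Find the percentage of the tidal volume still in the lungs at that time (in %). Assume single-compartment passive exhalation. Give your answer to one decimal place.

τ = R × C = 7.5 × 26 mL/cmH2O = 7.5 × 0.026 L/cmH2O = 0.195 s.
Passive exhalation: V(t)/V₀ = e^(−t/τ) = e^(−0.20/0.195) = 0.3586.
Fraction remaining = 0.3586 → 35.86%.

35.9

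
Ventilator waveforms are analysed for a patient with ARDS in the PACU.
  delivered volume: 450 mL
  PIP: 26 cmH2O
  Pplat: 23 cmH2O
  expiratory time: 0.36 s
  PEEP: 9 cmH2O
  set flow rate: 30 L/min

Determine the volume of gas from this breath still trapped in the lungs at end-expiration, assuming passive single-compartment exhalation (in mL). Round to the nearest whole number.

70

Flow: 30 L/min ÷ 60 = 0.5 L/s.
R = (PIP − Pplat)/V̇ = (26 − 23) / 0.5 = 3.0/0.5 = 6.0 cmH2O·s/L.
C = Vt/(Pplat − PEEP) = 450.0 / (23 − 9) = 450.0/14.0 = 32.143 mL/cmH2O.
τ = R × C = 6.0 × 0.03214 L/cmH2O = 0.1928 s.
Fraction remaining = e^(−Te/τ) = e^(−0.36/0.1928) = 0.1546.
Trapped volume = 450.0 × 0.1546 = 69.57 mL.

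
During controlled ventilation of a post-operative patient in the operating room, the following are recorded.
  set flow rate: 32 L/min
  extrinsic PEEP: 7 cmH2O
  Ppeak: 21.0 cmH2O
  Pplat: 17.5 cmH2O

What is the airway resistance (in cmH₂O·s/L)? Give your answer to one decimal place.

Flow: 32 L/min ÷ 60 = 0.5333 L/s.
Raw = (PIP − Pplat) / flow = (21.0 − 17.5) / 0.5333 = 3.5 / 0.5333 = 6.563 cmH2O·s/L.

6.6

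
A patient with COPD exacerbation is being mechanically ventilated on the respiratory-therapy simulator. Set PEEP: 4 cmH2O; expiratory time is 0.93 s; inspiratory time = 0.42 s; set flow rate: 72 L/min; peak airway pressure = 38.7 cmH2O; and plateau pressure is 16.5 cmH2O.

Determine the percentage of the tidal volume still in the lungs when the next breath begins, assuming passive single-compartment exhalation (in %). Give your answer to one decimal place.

Flow: 72 L/min ÷ 60 = 1.2 L/s.
Vt = flow × Ti = 1.2 L/s × 0.42 s × 1000 mL/L = 504.0 mL.
R = (PIP − Pplat)/V̇ = (38.7 − 16.5) / 1.2 = 22.2/1.2 = 18.5 cmH2O·s/L.
C = Vt/(Pplat − PEEP) = 504.0 / (16.5 − 4) = 504.0/12.5 = 40.32 mL/cmH2O.
τ = R × C = 18.5 × 0.04032 L/cmH2O = 0.7459 s.
Fraction remaining at end-expiration = e^(−Te/τ) = e^(−0.93/0.7459) = 0.2874 → 28.74%.

28.7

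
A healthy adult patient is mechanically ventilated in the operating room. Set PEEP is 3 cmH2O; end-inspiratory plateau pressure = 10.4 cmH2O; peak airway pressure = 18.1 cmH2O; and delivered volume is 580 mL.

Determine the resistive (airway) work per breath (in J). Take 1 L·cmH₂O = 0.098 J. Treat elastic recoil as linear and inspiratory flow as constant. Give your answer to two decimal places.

0.44

With constant inspiratory flow the resistive pressure is constant at PIP − Pplat = 18.1 − 10.4 = 7.7 cmH2O, so resistive work = 7.7 × 0.580 = 4.466 L·cmH2O.
× 0.098 J/(L·cmH2O) → 0.4377 J.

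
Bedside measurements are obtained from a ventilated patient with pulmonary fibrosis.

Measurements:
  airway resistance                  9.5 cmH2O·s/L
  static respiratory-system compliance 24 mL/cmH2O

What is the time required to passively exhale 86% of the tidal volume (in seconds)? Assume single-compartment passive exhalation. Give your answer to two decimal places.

0.45

τ = R × C = 9.5 × 24 mL/cmH2O = 9.5 × 0.024 L/cmH2O = 0.228 s.
Exhaled fraction f = 1 − e^(−t/τ) → t = −τ·ln(1 − f) = −0.228·ln(0.14) = 0.4483 s.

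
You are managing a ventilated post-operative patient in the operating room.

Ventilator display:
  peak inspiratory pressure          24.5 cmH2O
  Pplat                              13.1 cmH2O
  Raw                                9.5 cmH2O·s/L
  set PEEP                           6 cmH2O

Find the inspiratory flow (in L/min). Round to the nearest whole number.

flow = (PIP − Pplat) / Raw = (24.5 − 13.1) / 9.5 = 1.2 L/s × 60 = 72.0 L/min.

72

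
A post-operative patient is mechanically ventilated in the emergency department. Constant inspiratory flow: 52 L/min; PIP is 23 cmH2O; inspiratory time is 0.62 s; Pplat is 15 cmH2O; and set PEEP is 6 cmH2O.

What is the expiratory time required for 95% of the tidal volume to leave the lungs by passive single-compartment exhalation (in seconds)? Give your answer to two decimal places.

Flow: 52 L/min ÷ 60 = 0.8667 L/s.
Vt = flow × Ti = 0.8667 L/s × 0.62 s × 1000 mL/L = 537.35 mL.
R = (PIP − Pplat)/V̇ = (23 − 15) / 0.8667 = 8.0/0.8667 = 9.23 cmH2O·s/L.
C = Vt/(Pplat − PEEP) = 537.35 / (15 − 6) = 537.35/9.0 = 59.706 mL/cmH2O.
τ = R × C = 9.23 × 0.05971 L/cmH2O = 0.5511 s.
t = −τ·ln(1 − 0.95) = −0.5511·ln(0.05) = 1.651 s.

1.65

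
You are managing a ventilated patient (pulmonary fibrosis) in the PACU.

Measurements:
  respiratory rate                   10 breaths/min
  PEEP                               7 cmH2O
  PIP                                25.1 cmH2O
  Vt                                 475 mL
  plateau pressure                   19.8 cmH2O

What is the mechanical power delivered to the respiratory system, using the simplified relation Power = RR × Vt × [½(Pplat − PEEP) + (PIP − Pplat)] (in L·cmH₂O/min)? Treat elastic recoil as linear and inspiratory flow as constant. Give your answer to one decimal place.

Per-breath work = Vt × [½(Pplat−PEEP) + (PIP−Pplat)] = 0.475 × [0.5×12.8 + 5.3] = 0.475 × 11.7 = 5.558 L·cmH2O.
Power = 10 × 5.558 = 55.58 L·cmH2O/min.

55.6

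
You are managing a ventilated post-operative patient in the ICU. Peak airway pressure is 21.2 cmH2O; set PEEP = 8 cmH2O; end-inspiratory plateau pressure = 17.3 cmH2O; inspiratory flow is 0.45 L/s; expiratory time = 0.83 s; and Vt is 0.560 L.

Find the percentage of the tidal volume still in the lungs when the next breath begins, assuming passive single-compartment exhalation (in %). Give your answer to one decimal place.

R = (PIP − Pplat)/V̇ = (21.2 − 17.3) / 0.45 = 3.9/0.45 = 8.667 cmH2O·s/L.
C = Vt/(Pplat − PEEP) = 560.0 / (17.3 − 8) = 560.0/9.3 = 60.215 mL/cmH2O.
τ = R × C = 8.667 × 0.06022 L/cmH2O = 0.5219 s.
Fraction remaining at end-expiration = e^(−Te/τ) = e^(−0.83/0.5219) = 0.2039 → 20.39%.

20.4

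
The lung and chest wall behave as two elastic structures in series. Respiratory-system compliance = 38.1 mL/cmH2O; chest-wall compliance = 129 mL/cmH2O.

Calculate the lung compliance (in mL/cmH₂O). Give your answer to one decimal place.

1/CL = 1/Crs − 1/Ccw.
1/CL = 1/38.1 − 1/129 = 0.01849.
CL = 54.083 mL/cmH2O.

54.1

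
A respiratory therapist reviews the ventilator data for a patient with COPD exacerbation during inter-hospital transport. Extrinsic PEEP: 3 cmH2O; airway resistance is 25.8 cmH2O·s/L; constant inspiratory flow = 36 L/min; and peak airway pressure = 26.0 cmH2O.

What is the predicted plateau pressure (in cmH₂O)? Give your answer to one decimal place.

10.5

Flow: 36 L/min ÷ 60 = 0.6 L/s.
Pplat = PIP − Raw × flow = 26.0 − 25.8 × 0.6 = 26.0 − 15.48 = 10.52 cmH2O.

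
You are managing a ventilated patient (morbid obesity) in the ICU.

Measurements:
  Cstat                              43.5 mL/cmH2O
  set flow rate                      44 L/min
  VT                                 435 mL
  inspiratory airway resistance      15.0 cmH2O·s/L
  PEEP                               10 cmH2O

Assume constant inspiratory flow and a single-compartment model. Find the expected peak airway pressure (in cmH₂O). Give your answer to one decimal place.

Flow: 44 L/min ÷ 60 = 0.7333 L/s.
Equation of motion (constant flow): PIP = Vt/C + R·V̇ + PEEP.
PIP = 435/43.5 + 15.0×0.7333 + 10 = 10.0 + 11.0 + 10 = 31.0 cmH2O.

31.0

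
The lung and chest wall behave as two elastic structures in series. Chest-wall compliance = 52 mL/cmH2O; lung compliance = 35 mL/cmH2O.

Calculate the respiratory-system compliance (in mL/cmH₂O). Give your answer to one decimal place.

Lung and chest wall are elastances in series: 1/Crs = 1/CL + 1/Ccw.
1/Crs = 1/35 + 1/52 = 0.0478.
Crs = 20.921 mL/cmH2O.

20.9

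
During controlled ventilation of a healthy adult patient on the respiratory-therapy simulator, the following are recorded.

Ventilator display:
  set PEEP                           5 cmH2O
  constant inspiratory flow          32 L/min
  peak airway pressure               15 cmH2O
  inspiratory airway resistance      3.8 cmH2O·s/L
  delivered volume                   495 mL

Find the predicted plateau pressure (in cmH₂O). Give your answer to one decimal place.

13.0

Flow: 32 L/min ÷ 60 = 0.5333 L/s.
Pplat = PIP − Raw × flow = 15 − 3.8 × 0.5333 = 15 − 2.027 = 12.973 cmH2O.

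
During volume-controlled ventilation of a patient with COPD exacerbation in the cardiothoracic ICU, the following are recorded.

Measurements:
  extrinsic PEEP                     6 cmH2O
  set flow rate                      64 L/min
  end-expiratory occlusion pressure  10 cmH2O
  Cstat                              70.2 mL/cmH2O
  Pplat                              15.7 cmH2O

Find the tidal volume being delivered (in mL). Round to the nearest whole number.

End-expiratory occlusion gives total PEEP = 10 cmH2O (intrinsic PEEP = 10 − 6 = 4). Use total PEEP for the elastic gradient.
Vt = Cstat × (Pplat − PEEPtotal) = 70.2 × (15.7 − 10) = 70.2 × 5.7 = 400.14 mL.

400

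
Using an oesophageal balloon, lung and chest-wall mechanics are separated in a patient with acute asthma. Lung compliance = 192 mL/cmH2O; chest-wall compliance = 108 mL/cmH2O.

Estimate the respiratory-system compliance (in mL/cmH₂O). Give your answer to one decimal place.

69.1

Lung and chest wall are elastances in series: 1/Crs = 1/CL + 1/Ccw.
1/Crs = 1/192 + 1/108 = 0.01447.
Crs = 69.109 mL/cmH2O.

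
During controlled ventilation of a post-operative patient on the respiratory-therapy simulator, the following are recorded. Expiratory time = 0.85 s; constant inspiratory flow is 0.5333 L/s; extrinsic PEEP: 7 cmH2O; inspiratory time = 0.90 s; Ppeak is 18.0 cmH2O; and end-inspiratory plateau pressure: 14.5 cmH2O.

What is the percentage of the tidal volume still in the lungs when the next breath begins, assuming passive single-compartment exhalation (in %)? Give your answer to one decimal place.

13.2

Vt = flow × Ti = 0.5333 L/s × 0.90 s × 1000 mL/L = 479.97 mL.
R = (PIP − Pplat)/V̇ = (18.0 − 14.5) / 0.5333 = 3.5/0.5333 = 6.563 cmH2O·s/L.
C = Vt/(Pplat − PEEP) = 479.97 / (14.5 − 7) = 479.97/7.5 = 63.996 mL/cmH2O.
τ = R × C = 6.563 × 0.064 L/cmH2O = 0.42 s.
Fraction remaining at end-expiration = e^(−Te/τ) = e^(−0.85/0.42) = 0.1322 → 13.22%.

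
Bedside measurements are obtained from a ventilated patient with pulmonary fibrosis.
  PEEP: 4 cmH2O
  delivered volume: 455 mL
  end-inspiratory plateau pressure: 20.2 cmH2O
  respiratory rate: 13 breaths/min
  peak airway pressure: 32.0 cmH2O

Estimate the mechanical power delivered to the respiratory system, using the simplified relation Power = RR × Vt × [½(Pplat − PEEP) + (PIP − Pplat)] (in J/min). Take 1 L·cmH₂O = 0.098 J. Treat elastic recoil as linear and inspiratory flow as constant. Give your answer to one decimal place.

Per-breath work = Vt × [½(Pplat−PEEP) + (PIP−Pplat)] = 0.455 × [0.5×16.2 + 11.8] = 0.455 × 19.9 = 9.055 L·cmH2O.
Power = 13 × 9.055 = 117.72 L·cmH2O/min.
× 0.098 J/(L·cmH2O) → 11.537 J/min.

11.5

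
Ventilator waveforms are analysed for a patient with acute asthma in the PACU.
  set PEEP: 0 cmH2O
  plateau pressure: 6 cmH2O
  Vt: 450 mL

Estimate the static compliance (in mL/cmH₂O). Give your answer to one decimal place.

75.0

Cstat = Vt / (Pplat − PEEP) = 450 / (6 − 0) = 450 / 6.0 = 75.0 mL/cmH2O.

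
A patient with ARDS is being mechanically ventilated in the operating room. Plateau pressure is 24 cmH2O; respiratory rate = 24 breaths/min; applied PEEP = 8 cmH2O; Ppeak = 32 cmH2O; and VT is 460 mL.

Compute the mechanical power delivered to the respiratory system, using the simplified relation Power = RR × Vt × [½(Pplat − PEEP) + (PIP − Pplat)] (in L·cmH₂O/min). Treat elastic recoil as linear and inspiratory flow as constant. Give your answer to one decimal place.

176.6

Per-breath work = Vt × [½(Pplat−PEEP) + (PIP−Pplat)] = 0.460 × [0.5×16.0 + 8.0] = 0.460 × 16.0 = 7.36 L·cmH2O.
Power = 24 × 7.36 = 176.64 L·cmH2O/min.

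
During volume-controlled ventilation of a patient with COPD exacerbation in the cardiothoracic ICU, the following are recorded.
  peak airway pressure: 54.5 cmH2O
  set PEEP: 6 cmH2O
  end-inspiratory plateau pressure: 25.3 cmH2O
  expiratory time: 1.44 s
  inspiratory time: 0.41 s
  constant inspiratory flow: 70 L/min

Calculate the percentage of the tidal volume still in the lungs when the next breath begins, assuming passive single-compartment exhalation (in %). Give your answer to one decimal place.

9.8

Flow: 70 L/min ÷ 60 = 1.1667 L/s.
Vt = flow × Ti = 1.1667 L/s × 0.41 s × 1000 mL/L = 478.35 mL.
R = (PIP − Pplat)/V̇ = (54.5 − 25.3) / 1.1667 = 29.2/1.1667 = 25.028 cmH2O·s/L.
C = Vt/(Pplat − PEEP) = 478.35 / (25.3 − 6) = 478.35/19.3 = 24.785 mL/cmH2O.
τ = R × C = 25.028 × 0.02479 L/cmH2O = 0.6204 s.
Fraction remaining at end-expiration = e^(−Te/τ) = e^(−1.44/0.6204) = 0.09817 → 9.817%.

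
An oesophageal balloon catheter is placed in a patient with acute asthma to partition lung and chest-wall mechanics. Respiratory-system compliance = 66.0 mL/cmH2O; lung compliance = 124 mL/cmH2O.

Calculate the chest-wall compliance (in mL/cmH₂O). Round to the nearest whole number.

1/Ccw = 1/Crs − 1/CL.
1/Ccw = 1/66.0 − 1/124 = 0.007087.
Ccw = 141.1 mL/cmH2O.

141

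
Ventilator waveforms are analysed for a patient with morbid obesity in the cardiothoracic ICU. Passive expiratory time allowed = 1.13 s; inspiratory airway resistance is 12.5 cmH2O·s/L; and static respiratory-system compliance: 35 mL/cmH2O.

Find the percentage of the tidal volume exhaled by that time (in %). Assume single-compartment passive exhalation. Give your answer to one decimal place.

92.4

τ = R × C = 12.5 × 35 mL/cmH2O = 12.5 × 0.035 L/cmH2O = 0.4375 s.
Passive exhalation: V(t)/V₀ = e^(−t/τ) = e^(−1.13/0.4375) = 0.07556.
Fraction exhaled = 1 − 0.07556 = 0.9244 → 92.44%.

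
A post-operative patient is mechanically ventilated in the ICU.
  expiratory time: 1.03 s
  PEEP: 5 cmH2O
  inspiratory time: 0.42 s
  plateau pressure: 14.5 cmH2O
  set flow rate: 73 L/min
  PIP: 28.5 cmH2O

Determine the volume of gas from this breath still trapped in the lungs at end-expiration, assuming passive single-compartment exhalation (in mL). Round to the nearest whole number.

97

Flow: 73 L/min ÷ 60 = 1.2167 L/s.
Vt = flow × Ti = 1.2167 L/s × 0.42 s × 1000 mL/L = 511.01 mL.
R = (PIP − Pplat)/V̇ = (28.5 − 14.5) / 1.2167 = 14.0/1.2167 = 11.507 cmH2O·s/L.
C = Vt/(Pplat − PEEP) = 511.01 / (14.5 − 5) = 511.01/9.5 = 53.791 mL/cmH2O.
τ = R × C = 11.507 × 0.05379 L/cmH2O = 0.619 s.
Fraction remaining = e^(−Te/τ) = e^(−1.03/0.619) = 0.1894.
Trapped volume = 511.01 × 0.1894 = 96.785 mL.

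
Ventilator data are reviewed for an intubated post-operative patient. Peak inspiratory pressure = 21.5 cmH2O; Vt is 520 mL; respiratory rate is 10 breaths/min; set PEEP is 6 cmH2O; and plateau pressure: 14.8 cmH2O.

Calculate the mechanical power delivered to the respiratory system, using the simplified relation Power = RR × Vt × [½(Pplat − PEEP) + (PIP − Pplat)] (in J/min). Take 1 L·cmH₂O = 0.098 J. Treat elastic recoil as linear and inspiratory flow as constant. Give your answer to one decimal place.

Per-breath work = Vt × [½(Pplat−PEEP) + (PIP−Pplat)] = 0.520 × [0.5×8.8 + 6.7] = 0.520 × 11.1 = 5.772 L·cmH2O.
Power = 10 × 5.772 = 57.72 L·cmH2O/min.
× 0.098 J/(L·cmH2O) → 5.657 J/min.

5.7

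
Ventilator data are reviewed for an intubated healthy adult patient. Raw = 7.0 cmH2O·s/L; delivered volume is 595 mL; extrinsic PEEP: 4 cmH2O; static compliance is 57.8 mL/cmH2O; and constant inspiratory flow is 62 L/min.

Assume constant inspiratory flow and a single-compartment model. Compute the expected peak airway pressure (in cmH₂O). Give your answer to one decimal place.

Flow: 62 L/min ÷ 60 = 1.0333 L/s.
Equation of motion (constant flow): PIP = Vt/C + R·V̇ + PEEP.
PIP = 595/57.8 + 7.0×1.0333 + 4 = 10.294 + 7.233 + 4 = 21.527 cmH2O.

21.5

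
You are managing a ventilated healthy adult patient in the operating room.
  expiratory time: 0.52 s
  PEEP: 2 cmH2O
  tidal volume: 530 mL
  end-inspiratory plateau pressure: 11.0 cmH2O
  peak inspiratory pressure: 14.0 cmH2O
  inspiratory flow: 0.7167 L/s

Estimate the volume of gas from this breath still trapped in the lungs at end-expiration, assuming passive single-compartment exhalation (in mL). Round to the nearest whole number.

R = (PIP − Pplat)/V̇ = (14.0 − 11.0) / 0.7167 = 3.0/0.7167 = 4.186 cmH2O·s/L.
C = Vt/(Pplat − PEEP) = 530.0 / (11.0 − 2) = 530.0/9.0 = 58.889 mL/cmH2O.
τ = R × C = 4.186 × 0.05889 L/cmH2O = 0.2465 s.
Fraction remaining = e^(−Te/τ) = e^(−0.52/0.2465) = 0.1213.
Trapped volume = 530.0 × 0.1213 = 64.289 mL.

64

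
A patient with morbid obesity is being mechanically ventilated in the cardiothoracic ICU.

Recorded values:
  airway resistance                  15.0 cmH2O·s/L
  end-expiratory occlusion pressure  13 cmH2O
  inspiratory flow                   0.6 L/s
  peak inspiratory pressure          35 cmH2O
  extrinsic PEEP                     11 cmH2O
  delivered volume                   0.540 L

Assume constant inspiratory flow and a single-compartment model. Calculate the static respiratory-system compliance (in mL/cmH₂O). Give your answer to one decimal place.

41.5

Total PEEP = 13 cmH2O (set 11 + intrinsic 2); this is the baseline alveolar pressure.
Equation of motion (constant flow): PIP = Vt/C + R·V̇ + PEEP.
Vt/C = PIP − R·V̇ − PEEP = 35 − 15.0×0.6 − 13 = 35 − 9.0 − 13 = 13.0 cmH2O.
C = Vt / 13.0 = 540 / 13.0 = 41.538 mL/cmH2O.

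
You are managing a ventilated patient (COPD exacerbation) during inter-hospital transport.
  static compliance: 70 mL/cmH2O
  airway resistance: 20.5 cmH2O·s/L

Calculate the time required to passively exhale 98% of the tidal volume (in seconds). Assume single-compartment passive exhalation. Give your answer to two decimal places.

5.61

τ = R × C = 20.5 × 70 mL/cmH2O = 20.5 × 0.070 L/cmH2O = 1.435 s.
Exhaled fraction f = 1 − e^(−t/τ) → t = −τ·ln(1 − f) = −1.435·ln(0.02) = 5.614 s.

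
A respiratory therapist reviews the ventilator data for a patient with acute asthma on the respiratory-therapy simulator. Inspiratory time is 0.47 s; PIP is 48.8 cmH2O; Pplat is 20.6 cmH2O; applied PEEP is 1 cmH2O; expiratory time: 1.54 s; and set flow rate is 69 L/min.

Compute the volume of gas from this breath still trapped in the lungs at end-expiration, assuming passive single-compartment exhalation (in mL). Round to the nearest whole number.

Flow: 69 L/min ÷ 60 = 1.15 L/s.
Vt = flow × Ti = 1.15 L/s × 0.47 s × 1000 mL/L = 540.5 mL.
R = (PIP − Pplat)/V̇ = (48.8 − 20.6) / 1.15 = 28.2/1.15 = 24.522 cmH2O·s/L.
C = Vt/(Pplat − PEEP) = 540.5 / (20.6 − 1) = 540.5/19.6 = 27.577 mL/cmH2O.
τ = R × C = 24.522 × 0.02758 L/cmH2O = 0.6763 s.
Fraction remaining = e^(−Te/τ) = e^(−1.54/0.6763) = 0.1026.
Trapped volume = 540.5 × 0.1026 = 55.455 mL.

55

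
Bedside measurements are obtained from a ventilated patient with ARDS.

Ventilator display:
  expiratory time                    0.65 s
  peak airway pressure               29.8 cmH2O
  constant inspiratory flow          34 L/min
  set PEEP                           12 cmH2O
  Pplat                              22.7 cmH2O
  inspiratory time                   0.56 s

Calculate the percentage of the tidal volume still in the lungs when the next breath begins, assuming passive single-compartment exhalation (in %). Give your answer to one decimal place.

17.4

Flow: 34 L/min ÷ 60 = 0.5667 L/s.
Vt = flow × Ti = 0.5667 L/s × 0.56 s × 1000 mL/L = 317.35 mL.
R = (PIP − Pplat)/V̇ = (29.8 − 22.7) / 0.5667 = 7.1/0.5667 = 12.529 cmH2O·s/L.
C = Vt/(Pplat − PEEP) = 317.35 / (22.7 − 12) = 317.35/10.7 = 29.659 mL/cmH2O.
τ = R × C = 12.529 × 0.02966 L/cmH2O = 0.3716 s.
Fraction remaining at end-expiration = e^(−Te/τ) = e^(−0.65/0.3716) = 0.1739 → 17.39%.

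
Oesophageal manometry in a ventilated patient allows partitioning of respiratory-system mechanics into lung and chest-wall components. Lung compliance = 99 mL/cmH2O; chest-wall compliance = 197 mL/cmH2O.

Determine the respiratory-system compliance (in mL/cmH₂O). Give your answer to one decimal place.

65.9

Lung and chest wall are elastances in series: 1/Crs = 1/CL + 1/Ccw.
1/Crs = 1/99 + 1/197 = 0.01518.
Crs = 65.876 mL/cmH2O.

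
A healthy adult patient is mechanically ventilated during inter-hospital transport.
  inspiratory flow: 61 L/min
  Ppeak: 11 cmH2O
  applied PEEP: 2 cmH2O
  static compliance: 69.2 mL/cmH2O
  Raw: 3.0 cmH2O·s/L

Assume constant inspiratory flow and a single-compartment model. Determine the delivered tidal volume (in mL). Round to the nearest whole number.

412

Flow: 61 L/min ÷ 60 = 1.0167 L/s.
Equation of motion (constant flow): PIP = Vt/C + R·V̇ + PEEP.
Vt/C = PIP − R·V̇ − PEEP = 11 − 3.05 − 2 = 5.95 cmH2O.
Vt = C × 5.95 = 69.2 × 5.95 = 411.74 mL.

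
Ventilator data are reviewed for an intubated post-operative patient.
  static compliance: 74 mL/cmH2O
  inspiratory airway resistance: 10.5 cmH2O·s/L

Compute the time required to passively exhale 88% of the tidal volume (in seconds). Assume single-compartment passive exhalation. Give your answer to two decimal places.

1.65

τ = R × C = 10.5 × 74 mL/cmH2O = 10.5 × 0.074 L/cmH2O = 0.777 s.
Exhaled fraction f = 1 − e^(−t/τ) → t = −τ·ln(1 − f) = −0.777·ln(0.12) = 1.647 s.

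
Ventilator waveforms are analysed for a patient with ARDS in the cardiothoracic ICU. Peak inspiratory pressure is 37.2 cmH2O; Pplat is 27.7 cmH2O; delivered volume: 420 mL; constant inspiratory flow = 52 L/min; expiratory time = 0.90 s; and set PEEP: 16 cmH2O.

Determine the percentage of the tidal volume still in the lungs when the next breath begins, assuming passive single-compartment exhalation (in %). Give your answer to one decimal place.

Flow: 52 L/min ÷ 60 = 0.8667 L/s.
R = (PIP − Pplat)/V̇ = (37.2 − 27.7) / 0.8667 = 9.5/0.8667 = 10.961 cmH2O·s/L.
C = Vt/(Pplat − PEEP) = 420.0 / (27.7 − 16) = 420.0/11.7 = 35.897 mL/cmH2O.
τ = R × C = 10.961 × 0.0359 L/cmH2O = 0.3935 s.
Fraction remaining at end-expiration = e^(−Te/τ) = e^(−0.90/0.3935) = 0.1016 → 10.16%.

10.2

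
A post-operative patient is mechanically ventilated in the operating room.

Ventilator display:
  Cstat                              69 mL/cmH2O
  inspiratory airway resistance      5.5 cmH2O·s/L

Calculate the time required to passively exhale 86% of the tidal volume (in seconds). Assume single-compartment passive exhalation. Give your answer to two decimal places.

0.75

τ = R × C = 5.5 × 69 mL/cmH2O = 5.5 × 0.069 L/cmH2O = 0.3795 s.
Exhaled fraction f = 1 − e^(−t/τ) → t = −τ·ln(1 − f) = −0.3795·ln(0.14) = 0.7461 s.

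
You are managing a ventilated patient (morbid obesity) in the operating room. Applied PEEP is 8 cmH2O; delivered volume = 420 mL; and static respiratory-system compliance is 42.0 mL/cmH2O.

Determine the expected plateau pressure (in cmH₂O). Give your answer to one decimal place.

Pplat = PEEP + Vt / Cstat = 8 + 420 / 42.0 = 8 + 10.0 = 18.0 cmH2O.

18.0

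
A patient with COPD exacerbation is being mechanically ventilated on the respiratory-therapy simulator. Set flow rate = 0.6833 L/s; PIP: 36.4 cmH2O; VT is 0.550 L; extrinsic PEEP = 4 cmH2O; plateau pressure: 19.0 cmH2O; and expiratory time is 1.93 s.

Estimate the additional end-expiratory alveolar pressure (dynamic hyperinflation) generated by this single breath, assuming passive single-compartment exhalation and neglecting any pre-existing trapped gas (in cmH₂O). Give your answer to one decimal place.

R = (PIP − Pplat)/V̇ = (36.4 − 19.0) / 0.6833 = 17.4/0.6833 = 25.465 cmH2O·s/L.
C = Vt/(Pplat − PEEP) = 550.0 / (19.0 − 4) = 550.0/15.0 = 36.667 mL/cmH2O.
τ = R × C = 25.465 × 0.03667 L/cmH2O = 0.9338 s.
Fraction remaining = e^(−Te/τ) = e^(−1.93/0.9338) = 0.1266; trapped volume = 550.0 × 0.1266 = 69.63 mL.
Additional alveolar pressure from trapping ≈ V_trapped / C = 69.63 / 36.667 = 1.899 cmH2O.

1.9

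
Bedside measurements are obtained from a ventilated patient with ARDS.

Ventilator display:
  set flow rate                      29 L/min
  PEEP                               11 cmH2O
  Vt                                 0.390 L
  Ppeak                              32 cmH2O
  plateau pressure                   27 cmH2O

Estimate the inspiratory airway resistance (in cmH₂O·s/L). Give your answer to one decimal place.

Flow: 29 L/min ÷ 60 = 0.4833 L/s.
Raw = (PIP − Pplat) / flow = (32 − 27) / 0.4833 = 5.0 / 0.4833 = 10.346 cmH2O·s/L.

10.3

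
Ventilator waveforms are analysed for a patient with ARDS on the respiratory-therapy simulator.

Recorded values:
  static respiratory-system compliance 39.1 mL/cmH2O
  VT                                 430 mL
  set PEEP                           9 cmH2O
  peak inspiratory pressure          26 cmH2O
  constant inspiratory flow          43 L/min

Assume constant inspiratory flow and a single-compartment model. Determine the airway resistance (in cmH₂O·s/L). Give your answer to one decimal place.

8.4

Flow: 43 L/min ÷ 60 = 0.7167 L/s.
Equation of motion (constant flow): PIP = Vt/C + R·V̇ + PEEP.
R·V̇ = PIP − Vt/C − PEEP = 26 − 430/39.1 − 9 = 26 − 10.997 − 9 = 6.003 cmH2O.
R = 6.003 / 0.7167 = 8.376 cmH2O·s/L.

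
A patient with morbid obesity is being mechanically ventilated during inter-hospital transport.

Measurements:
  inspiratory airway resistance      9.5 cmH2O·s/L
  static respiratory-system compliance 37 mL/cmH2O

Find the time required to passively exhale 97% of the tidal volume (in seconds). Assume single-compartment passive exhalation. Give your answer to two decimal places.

1.23

τ = R × C = 9.5 × 37 mL/cmH2O = 9.5 × 0.037 L/cmH2O = 0.3515 s.
Exhaled fraction f = 1 − e^(−t/τ) → t = −τ·ln(1 − f) = −0.3515·ln(0.03) = 1.233 s.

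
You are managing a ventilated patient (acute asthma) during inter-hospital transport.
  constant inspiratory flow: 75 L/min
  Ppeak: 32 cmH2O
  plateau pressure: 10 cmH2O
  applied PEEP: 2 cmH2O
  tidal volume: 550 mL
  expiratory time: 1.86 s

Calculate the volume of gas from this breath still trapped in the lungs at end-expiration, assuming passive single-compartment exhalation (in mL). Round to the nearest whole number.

118

Flow: 75 L/min ÷ 60 = 1.25 L/s.
R = (PIP − Pplat)/V̇ = (32 − 10) / 1.25 = 22.0/1.25 = 17.6 cmH2O·s/L.
C = Vt/(Pplat − PEEP) = 550.0 / (10 − 2) = 550.0/8.0 = 68.75 mL/cmH2O.
τ = R × C = 17.6 × 0.06875 L/cmH2O = 1.21 s.
Fraction remaining = e^(−Te/τ) = e^(−1.86/1.21) = 0.215.
Trapped volume = 550.0 × 0.215 = 118.25 mL.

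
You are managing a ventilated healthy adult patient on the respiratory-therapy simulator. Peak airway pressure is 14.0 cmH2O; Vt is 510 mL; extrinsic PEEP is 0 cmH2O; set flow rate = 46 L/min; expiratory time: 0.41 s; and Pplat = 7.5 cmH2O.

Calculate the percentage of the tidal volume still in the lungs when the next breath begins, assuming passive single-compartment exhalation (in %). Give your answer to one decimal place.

Flow: 46 L/min ÷ 60 = 0.7667 L/s.
R = (PIP − Pplat)/V̇ = (14.0 − 7.5) / 0.7667 = 6.5/0.7667 = 8.478 cmH2O·s/L.
C = Vt/(Pplat − PEEP) = 510.0 / (7.5 − 0) = 510.0/7.5 = 68.0 mL/cmH2O.
τ = R × C = 8.478 × 0.068 L/cmH2O = 0.5765 s.
Fraction remaining at end-expiration = e^(−Te/τ) = e^(−0.41/0.5765) = 0.4911 → 49.11%.

49.1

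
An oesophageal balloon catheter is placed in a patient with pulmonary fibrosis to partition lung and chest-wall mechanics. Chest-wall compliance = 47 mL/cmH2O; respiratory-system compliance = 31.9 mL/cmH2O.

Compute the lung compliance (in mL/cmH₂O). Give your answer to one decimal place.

99.3

1/CL = 1/Crs − 1/Ccw.
1/CL = 1/31.9 − 1/47 = 0.01007.
CL = 99.305 mL/cmH2O.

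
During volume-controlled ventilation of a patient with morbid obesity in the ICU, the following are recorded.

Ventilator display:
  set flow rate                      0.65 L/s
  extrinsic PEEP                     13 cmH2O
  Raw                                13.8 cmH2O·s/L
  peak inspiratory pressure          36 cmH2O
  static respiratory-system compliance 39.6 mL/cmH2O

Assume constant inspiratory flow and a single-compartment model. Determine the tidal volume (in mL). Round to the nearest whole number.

Equation of motion (constant flow): PIP = Vt/C + R·V̇ + PEEP.
Vt/C = PIP − R·V̇ − PEEP = 36 − 8.97 − 13 = 14.03 cmH2O.
Vt = C × 14.03 = 39.6 × 14.03 = 555.59 mL.

556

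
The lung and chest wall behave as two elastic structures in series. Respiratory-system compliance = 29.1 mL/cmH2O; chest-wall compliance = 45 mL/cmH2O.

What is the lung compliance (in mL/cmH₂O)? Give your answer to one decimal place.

1/CL = 1/Crs − 1/Ccw.
1/CL = 1/29.1 − 1/45 = 0.01214.
CL = 82.372 mL/cmH2O.

82.4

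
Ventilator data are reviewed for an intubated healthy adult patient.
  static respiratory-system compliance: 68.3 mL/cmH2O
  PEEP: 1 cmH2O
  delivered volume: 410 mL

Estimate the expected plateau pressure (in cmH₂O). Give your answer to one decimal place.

7.0

Pplat = PEEP + Vt / Cstat = 1 + 410 / 68.3 = 1 + 6.003 = 7.003 cmH2O.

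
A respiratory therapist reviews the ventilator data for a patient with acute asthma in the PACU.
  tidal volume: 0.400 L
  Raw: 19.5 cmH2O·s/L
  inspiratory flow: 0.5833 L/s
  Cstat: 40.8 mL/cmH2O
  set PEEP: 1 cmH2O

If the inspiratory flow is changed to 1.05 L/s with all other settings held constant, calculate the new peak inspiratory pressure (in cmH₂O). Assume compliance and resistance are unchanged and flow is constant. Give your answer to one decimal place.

31.3

PIP = Vt/C + R·V̇ + PEEP (constant-flow equation of motion).
Only the resistive term changes: ΔPIP = R × ΔV̇ = 19.5 × (1.05 − 0.5833) = 19.5 × 0.4667 = 9.101 cmH2O.
Original PIP = 400/40.8 + 19.5×0.5833 + 1 = 22.178 cmH2O; new PIP = 22.178 + (9.101) = 31.279 cmH2O.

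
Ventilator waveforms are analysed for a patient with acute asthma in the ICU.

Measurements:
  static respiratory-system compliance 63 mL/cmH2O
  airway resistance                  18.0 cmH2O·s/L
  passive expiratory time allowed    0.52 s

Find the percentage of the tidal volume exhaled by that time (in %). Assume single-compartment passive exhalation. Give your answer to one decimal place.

τ = R × C = 18.0 × 63 mL/cmH2O = 18.0 × 0.063 L/cmH2O = 1.134 s.
Passive exhalation: V(t)/V₀ = e^(−t/τ) = e^(−0.52/1.134) = 0.6322.
Fraction exhaled = 1 − 0.6322 = 0.3678 → 36.78%.

36.8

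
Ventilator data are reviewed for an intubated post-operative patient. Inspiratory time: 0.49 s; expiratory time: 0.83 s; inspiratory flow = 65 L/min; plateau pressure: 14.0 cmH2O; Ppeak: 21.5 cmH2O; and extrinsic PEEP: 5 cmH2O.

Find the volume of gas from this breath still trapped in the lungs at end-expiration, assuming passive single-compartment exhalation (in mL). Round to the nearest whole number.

Flow: 65 L/min ÷ 60 = 1.0833 L/s.
Vt = flow × Ti = 1.0833 L/s × 0.49 s × 1000 mL/L = 530.82 mL.
R = (PIP − Pplat)/V̇ = (21.5 − 14.0) / 1.0833 = 7.5/1.0833 = 6.923 cmH2O·s/L.
C = Vt/(Pplat − PEEP) = 530.82 / (14.0 − 5) = 530.82/9.0 = 58.98 mL/cmH2O.
τ = R × C = 6.923 × 0.05898 L/cmH2O = 0.4083 s.
Fraction remaining = e^(−Te/τ) = e^(−0.83/0.4083) = 0.131.
Trapped volume = 530.82 × 0.131 = 69.537 mL.

70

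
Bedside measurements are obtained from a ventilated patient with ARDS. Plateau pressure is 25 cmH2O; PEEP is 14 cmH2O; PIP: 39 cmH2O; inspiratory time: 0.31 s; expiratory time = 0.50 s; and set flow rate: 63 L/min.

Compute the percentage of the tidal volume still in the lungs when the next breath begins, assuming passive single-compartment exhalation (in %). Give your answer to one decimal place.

Flow: 63 L/min ÷ 60 = 1.05 L/s.
Vt = flow × Ti = 1.05 L/s × 0.31 s × 1000 mL/L = 325.5 mL.
R = (PIP − Pplat)/V̇ = (39 − 25) / 1.05 = 14.0/1.05 = 13.333 cmH2O·s/L.
C = Vt/(Pplat − PEEP) = 325.5 / (25 − 14) = 325.5/11.0 = 29.591 mL/cmH2O.
τ = R × C = 13.333 × 0.02959 L/cmH2O = 0.3945 s.
Fraction remaining at end-expiration = e^(−Te/τ) = e^(−0.50/0.3945) = 0.2816 → 28.16%.

28.2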